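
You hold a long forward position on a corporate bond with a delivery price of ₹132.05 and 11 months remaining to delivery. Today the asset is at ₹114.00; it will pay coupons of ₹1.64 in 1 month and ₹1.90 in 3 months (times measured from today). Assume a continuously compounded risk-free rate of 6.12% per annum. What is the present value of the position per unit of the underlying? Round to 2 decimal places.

PV(remaining coupons) I = 1.64·e^(−0.0612·1/12) + 1.90·e^(−0.0612·3/12) = 3.5028
Current forward F = (S − I)·e^(rT) = (114.00 − 3.5028)·e^(0.0612·11/12) = 110.4972 × 1.057703 = 116.8732
Value (long) = (F − K)·e^(−rT) = (116.8732 − 132.05) × 0.945445 = -14.3488
Value = -₹14.35

-₹14.35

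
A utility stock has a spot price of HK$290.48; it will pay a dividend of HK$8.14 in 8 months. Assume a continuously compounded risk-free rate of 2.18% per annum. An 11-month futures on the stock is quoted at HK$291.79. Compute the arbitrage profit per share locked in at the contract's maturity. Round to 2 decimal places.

HK$3.63 per share

PV(dividends) I = 8.14·e^(−0.0218·8/12) = 8.0226
Fair futures F* = (S − I)·e^(rT) = (290.48 − 8.0226)·e^0.019983 = 282.4574 × 1.020184 = 288.1585
Market HK$291.79 > fair 288.1585: forward overpriced → cash-and-carry (borrow at r, buy the stock and collect the dividends, short the forward).
Profit at T = |F_mkt − F*| = |291.79 − 288.1585| = HK$3.63 per share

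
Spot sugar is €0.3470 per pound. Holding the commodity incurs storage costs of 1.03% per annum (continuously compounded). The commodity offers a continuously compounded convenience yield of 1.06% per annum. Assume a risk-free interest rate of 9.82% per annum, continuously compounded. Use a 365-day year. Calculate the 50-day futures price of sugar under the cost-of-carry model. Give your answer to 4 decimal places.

€0.3517 per pound

Net carry = r + u − y = 0.0982 + 0.0103 − 0.0106 = 0.0979
F = S·e^((r+u−y)T) = 0.3470 · e^(0.0979 × 50/365) = 0.3470 · e^0.013411
= 0.3470 × 1.013501 = €0.3517 per pound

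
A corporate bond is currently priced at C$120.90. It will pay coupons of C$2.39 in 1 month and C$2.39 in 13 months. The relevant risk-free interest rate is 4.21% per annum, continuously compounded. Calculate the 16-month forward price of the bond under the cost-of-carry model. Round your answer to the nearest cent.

C$122.95

PV(coupons) I = 2.39·e^(−0.0421·1/12) + 2.39·e^(−0.0421·13/12)
I = 2.3816 + 2.2834 = 4.6650
F = (S − I)·e^(rT) = (120.90 − 4.6650) · e^(0.0421·16/12)
= 116.2350 · e^0.056133 = 116.2350 × 1.057738 = C$122.95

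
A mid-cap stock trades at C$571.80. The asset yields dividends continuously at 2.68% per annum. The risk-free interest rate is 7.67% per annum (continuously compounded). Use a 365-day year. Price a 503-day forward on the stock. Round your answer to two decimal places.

C$612.50

F = S·e^((r − q)T) = 571.80 · e^((0.0767 − 0.0268) × 503/365)
= 571.80 · e^0.068766 = 571.80 × 1.071186
F = C$612.50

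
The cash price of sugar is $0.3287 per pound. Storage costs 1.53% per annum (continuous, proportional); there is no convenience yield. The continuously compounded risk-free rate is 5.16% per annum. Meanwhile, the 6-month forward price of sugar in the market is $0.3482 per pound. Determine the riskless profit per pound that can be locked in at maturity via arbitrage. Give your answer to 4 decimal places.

$0.0083 per pound

Fair forward: F* = S·e^(carry·T), with carry = (r + u) = 0.0516 + 0.0153 = 0.0669
F* = 0.3287 · e^(0.0669 × 6/12) = 0.3287 · e^0.033450 = 0.3287 × 1.034016 = $0.3399
Market $0.3482 > fair $0.3399: forward overpriced → cash-and-carry (buy spot, short the forward).
At maturity, profit = |F_mkt − F*| = |0.3482 − 0.3399| = $0.0083 per pound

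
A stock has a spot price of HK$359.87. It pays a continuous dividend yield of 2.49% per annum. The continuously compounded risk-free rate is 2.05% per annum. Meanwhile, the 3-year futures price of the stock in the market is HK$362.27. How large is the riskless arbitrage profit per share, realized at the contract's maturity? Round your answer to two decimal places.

HK$7.12 per share

Fair futures: F* = S·e^(carry·T), with carry = (r − q) = 0.0205 − 0.0249 = -0.0044
F* = 359.87 · e^(-0.0044 × 3) = 359.87 · e^-0.013200 = 359.87 × 0.986887 = HK$355.1510
Market HK$362.27 > fair HK$355.1510: forward overpriced → cash-and-carry (buy spot, short the forward).
At maturity, profit = |F_mkt − F*| = |362.27 − 355.1510| = HK$7.12 per share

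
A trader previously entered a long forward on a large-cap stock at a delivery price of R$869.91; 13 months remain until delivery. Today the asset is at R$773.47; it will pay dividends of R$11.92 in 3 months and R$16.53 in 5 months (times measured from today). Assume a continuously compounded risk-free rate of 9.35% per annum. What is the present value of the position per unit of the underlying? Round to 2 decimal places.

PV(remaining dividends) I = 11.92·e^(−0.0935·3/12) + 16.53·e^(−0.0935·5/12) = 27.5430
Current forward F = (S − I)·e^(rT) = (773.47 − 27.5430)·e^(0.0935·13/12) = 745.9270 × 1.106599 = 825.4421
Value (long) = (F − K)·e^(−rT) = (825.4421 − 869.91) × 0.903669 = -40.1843
Value = -R$40.18

-R$40.18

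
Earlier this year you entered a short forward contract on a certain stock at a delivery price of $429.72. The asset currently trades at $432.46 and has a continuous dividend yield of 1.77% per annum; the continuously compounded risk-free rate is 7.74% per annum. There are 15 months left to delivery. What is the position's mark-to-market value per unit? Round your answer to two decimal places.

Current fair forward for the remaining 15 months: F = S·e^((r − q)·T), (r − q) = 0.0774 − 0.0177 = 0.0597
F = 432.46 · e^(0.0597 × 15/12) = 432.46 × 1.077480 = 465.9670
Value of long forward = (F − K)·e^(−rT) = (465.9670 − 429.72) · e^(−0.0774·15/12)
= 36.2470 × 0.907783 = 32.90
Short position value = −(long value) = -$32.90

-$32.90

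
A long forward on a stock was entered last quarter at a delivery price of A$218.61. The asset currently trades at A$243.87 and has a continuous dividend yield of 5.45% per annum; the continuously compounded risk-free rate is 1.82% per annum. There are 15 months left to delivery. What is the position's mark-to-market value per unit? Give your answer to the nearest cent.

A$14.12

Current fair forward for the remaining 15 months: F = S·e^((r − q)·T), (r − q) = 0.0182 − 0.0545 = -0.0363
F = 243.87 · e^(-0.0363 × 15/12) = 243.87 × 0.955639 = 233.0517
Value of long forward = (F − K)·e^(−rT) = (233.0517 − 218.61) · e^(−0.0182·15/12)
= 14.4417 × 0.977507 = 14.12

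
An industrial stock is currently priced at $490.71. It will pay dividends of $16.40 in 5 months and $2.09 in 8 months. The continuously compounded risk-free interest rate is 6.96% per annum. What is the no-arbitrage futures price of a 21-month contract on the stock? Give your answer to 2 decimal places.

PV(dividends) I = 16.40·e^(−0.0696·5/12) + 2.09·e^(−0.0696·8/12)
I = 15.9312 + 1.9952 = 17.9264
F = (S − I)·e^(rT) = (490.71 − 17.9264) · e^(0.0696·21/12)
= 472.7836 · e^0.121800 = 472.7836 × 1.129528 = $534.02

$534.02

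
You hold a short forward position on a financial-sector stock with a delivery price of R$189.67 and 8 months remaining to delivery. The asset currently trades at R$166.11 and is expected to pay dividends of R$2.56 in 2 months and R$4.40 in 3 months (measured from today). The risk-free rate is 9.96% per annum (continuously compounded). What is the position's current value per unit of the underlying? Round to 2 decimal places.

R$18.18

PV(remaining dividends) I = 2.56·e^(−0.0996·2/12) + 4.40·e^(−0.0996·3/12) = 6.8096
Current forward F = (S − I)·e^(rT) = (166.11 − 6.8096)·e^(0.0996·8/12) = 159.3004 × 1.068654 = 170.2370
Value (long) = (F − K)·e^(−rT) = (170.2370 − 189.67) × 0.935756 = -18.1845
Short position value = −(long value) = R$18.18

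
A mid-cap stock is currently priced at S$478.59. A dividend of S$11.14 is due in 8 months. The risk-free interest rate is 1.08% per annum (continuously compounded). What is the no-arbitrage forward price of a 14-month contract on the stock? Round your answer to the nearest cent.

PV(dividends) I = 11.14·e^(−0.0108·8/12)
I = 11.0601
F = (S − I)·e^(rT) = (478.59 − 11.0601) · e^(0.0108·14/12)
= 467.5299 · e^0.012600 = 467.5299 × 1.012680 = S$473.46

S$473.46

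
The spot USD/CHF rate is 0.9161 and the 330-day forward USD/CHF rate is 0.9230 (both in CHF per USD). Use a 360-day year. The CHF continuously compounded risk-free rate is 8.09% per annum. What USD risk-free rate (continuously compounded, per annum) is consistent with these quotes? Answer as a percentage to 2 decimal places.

7.27%

F = S·e^((r_CHF − r_USD)T) ⇒ r_USD = r_CHF − ln(F/S)/T
ln(0.9230/0.9161) = 0.007504; /(330/360) = 0.008186
r_USD = 0.0809 − 0.008186 = 0.072714
r_USD = 7.27%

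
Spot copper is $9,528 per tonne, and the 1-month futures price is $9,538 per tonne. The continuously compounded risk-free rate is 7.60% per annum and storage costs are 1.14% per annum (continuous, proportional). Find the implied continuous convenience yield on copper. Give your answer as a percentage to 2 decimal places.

7.48%

F = S·e^((r+u−y)T) ⇒ (r+u−y) = ln(F/S)/T
ln(9538/9528) = 0.001049; /T ⇒ 0.012588
y = r + u − ln(F/S)/T = 0.0760 + 0.0114 − 0.012588 = 0.074812
y = 7.48%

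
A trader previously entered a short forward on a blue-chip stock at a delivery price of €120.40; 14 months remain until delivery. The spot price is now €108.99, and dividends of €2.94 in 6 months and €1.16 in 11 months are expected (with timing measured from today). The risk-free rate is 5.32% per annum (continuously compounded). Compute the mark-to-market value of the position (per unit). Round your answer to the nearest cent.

€8.13

PV(remaining dividends) I = 2.94·e^(−0.0532·6/12) + 1.16·e^(−0.0532·11/12) = 3.9676
Current forward F = (S − I)·e^(rT) = (108.99 − 3.9676)·e^(0.0532·14/12) = 105.0224 × 1.064033 = 111.7473
Value (long) = (F − K)·e^(−rT) = (111.7473 − 120.40) × 0.939820 = -8.1320
Short position value = −(long value) = €8.13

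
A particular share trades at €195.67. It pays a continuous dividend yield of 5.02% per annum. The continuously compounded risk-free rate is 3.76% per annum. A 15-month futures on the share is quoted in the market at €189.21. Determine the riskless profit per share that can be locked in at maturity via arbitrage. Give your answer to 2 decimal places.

Fair futures: F* = S·e^(carry·T), with carry = (r − q) = 0.0376 − 0.0502 = -0.0126
F* = 195.67 · e^(-0.0126 × 15/12) = 195.67 · e^-0.015750 = 195.67 × 0.984373 = €192.6123
Market €189.21 < fair €192.6123: forward underpriced → reverse cash-and-carry (short spot, go long the forward).
At maturity, profit = |F_mkt − F*| = |189.21 − 192.6123| = €3.40 per share

€3.40 per share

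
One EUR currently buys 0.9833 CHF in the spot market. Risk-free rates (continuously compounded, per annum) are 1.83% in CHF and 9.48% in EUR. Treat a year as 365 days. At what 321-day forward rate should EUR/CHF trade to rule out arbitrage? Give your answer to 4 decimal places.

F = S·e^((r_CHF − r_EUR)T) = 0.9833 · e^((0.0183 − 0.0948) × 321/365)
= 0.9833 · e^-0.067278 = 0.9833 × 0.934935
F = 0.9193 CHF per EUR

0.9193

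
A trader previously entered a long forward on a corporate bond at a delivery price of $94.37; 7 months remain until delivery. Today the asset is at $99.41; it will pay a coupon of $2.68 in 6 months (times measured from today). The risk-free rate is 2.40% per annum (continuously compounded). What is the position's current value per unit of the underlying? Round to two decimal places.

$3.70

PV(remaining coupons) I = 2.68·e^(−0.0240·6/12) = 2.6480
Current forward F = (S − I)·e^(rT) = (99.41 − 2.6480)·e^(0.0240·7/12) = 96.7620 × 1.014098 = 98.1262
Value (long) = (F − K)·e^(−rT) = (98.1262 − 94.37) × 0.986098 = 3.7040
Value = $3.70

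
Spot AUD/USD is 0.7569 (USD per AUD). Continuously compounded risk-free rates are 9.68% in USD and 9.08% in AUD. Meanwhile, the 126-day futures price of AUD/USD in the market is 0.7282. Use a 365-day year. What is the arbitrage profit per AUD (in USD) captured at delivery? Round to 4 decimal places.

Fair futures: F* = S·e^(carry·T), with carry = (r_USD − r_AUD) = 0.0968 − 0.0908 = 0.0060
F* = 0.7569 · e^(0.0060 × 126/365) = 0.7569 · e^0.002071 = 0.7569 × 1.002073 = 0.7585
Market 0.7282 < fair 0.7585: forward underpriced → reverse cash-and-carry (short spot, go long the forward).
At maturity, profit = |F_mkt − F*| = |0.7282 − 0.7585| = 0.0303 per AUD (in USD)

0.0303 per AUD (in USD)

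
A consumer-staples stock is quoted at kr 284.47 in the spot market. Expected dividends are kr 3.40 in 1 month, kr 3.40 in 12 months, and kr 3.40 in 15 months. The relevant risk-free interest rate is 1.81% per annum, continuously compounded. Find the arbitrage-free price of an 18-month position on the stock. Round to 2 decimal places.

PV(dividends) I = 3.40·e^(−0.0181·1/12) + 3.40·e^(−0.0181·12/12) + 3.40·e^(−0.0181·15/12)
I = 3.3949 + 3.3390 + 3.3239 = 10.0578
F = (S − I)·e^(rT) = (284.47 − 10.0578) · e^(0.0181·18/12)
= 274.4122 · e^0.027150 = 274.4122 × 1.027522 = kr 281.96

kr 281.96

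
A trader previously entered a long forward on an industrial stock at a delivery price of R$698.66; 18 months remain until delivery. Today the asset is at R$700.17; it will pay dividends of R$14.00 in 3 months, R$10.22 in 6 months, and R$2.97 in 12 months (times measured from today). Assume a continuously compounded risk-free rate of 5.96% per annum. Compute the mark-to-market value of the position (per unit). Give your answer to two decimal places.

R$34.75

PV(remaining dividends) I = 14.00·e^(−0.0596·3/12) + 10.22·e^(−0.0596·6/12) + 2.97·e^(−0.0596·12/12) = 26.5110
Current forward F = (S − I)·e^(rT) = (700.17 − 26.5110)·e^(0.0596·18/12) = 673.6590 × 1.093518 = 736.6582
Value (long) = (F − K)·e^(−rT) = (736.6582 − 698.66) × 0.914480 = 34.7486
Value = R$34.75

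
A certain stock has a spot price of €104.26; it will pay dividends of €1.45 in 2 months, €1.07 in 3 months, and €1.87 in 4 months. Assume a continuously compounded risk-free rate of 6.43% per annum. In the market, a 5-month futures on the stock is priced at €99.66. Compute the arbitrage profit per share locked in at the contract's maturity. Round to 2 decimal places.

PV(dividends) I = 1.45·e^(−0.0643·2/12) + 1.07·e^(−0.0643·3/12) + 1.87·e^(−0.0643·4/12) = 4.3178
Fair futures F* = (S − I)·e^(rT) = (104.26 − 4.3178)·e^0.026792 = 99.9422 × 1.027154 = 102.6560
Market €99.66 < fair 102.6560: forward underpriced → reverse cash-and-carry (short the stock, invest proceeds at r, pay the dividends, go long the forward).
Profit at T = |F_mkt − F*| = |99.66 − 102.6560| = €3.00 per share

€3.00 per share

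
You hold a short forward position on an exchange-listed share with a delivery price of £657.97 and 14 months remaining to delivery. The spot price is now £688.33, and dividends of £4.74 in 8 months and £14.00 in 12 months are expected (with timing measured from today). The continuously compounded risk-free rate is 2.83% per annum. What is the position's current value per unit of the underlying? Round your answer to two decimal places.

PV(remaining dividends) I = 4.74·e^(−0.0283·8/12) + 14.00·e^(−0.0283·12/12) = 18.2608
Current forward F = (S − I)·e^(rT) = (688.33 − 18.2608)·e^(0.0283·14/12) = 670.0692 × 1.033568 = 692.5621
Value (long) = (F − K)·e^(−rT) = (692.5621 − 657.97) × 0.967522 = 33.4686
Short position value = −(long value) = -£33.47

-£33.47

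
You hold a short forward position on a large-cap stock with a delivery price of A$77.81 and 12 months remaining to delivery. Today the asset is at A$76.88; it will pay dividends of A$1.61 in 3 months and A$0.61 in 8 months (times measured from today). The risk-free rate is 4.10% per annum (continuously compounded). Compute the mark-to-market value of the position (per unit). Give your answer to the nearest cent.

PV(remaining dividends) I = 1.61·e^(−0.0410·3/12) + 0.61·e^(−0.0410·8/12) = 2.1871
Current forward F = (S − I)·e^(rT) = (76.88 − 2.1871)·e^(0.0410·12/12) = 74.6929 × 1.041852 = 77.8189
Value (long) = (F − K)·e^(−rT) = (77.8189 − 77.81) × 0.959829 = 0.0085
Short position value = −(long value) = -A$0.01

-A$0.01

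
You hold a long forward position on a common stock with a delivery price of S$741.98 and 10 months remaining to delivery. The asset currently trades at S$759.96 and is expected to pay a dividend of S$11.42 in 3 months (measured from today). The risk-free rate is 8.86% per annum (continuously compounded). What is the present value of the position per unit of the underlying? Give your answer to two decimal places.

S$59.62

PV(remaining dividends) I = 11.42·e^(−0.0886·3/12) = 11.1698
Current forward F = (S − I)·e^(rT) = (759.96 − 11.1698)·e^(0.0886·10/12) = 748.7902 × 1.076627 = 806.1677
Value (long) = (F − K)·e^(−rT) = (806.1677 − 741.98) × 0.928826 = 59.6192
Value = S$59.62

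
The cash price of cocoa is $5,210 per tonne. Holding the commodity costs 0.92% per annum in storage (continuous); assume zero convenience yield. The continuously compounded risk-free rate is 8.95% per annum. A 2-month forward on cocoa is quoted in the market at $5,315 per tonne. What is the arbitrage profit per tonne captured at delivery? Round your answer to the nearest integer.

Fair forward: F* = S·e^(carry·T), with carry = (r + u) = 0.0895 + 0.0092 = 0.0987
F* = 5210 · e^(0.0987 × 2/12) = 5210 · e^0.016450 = 5210 × 1.016586 = $5296.4131
Market $5315 > fair $5296.4131: forward overpriced → cash-and-carry (buy spot, short the forward).
At maturity, profit = |F_mkt − F*| = |5315 − 5296.4131| = $19 per tonne

$19 per tonne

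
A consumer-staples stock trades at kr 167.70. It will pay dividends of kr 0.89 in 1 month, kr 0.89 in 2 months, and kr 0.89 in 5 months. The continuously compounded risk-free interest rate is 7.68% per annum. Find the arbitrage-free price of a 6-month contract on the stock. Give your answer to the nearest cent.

kr 171.54

PV(dividends) I = 0.89·e^(−0.0768·1/12) + 0.89·e^(−0.0768·2/12) + 0.89·e^(−0.0768·5/12)
I = 0.8843 + 0.8787 + 0.8620 = 2.6250
F = (S − I)·e^(rT) = (167.70 − 2.6250) · e^(0.0768·6/12)
= 165.0750 · e^0.038400 = 165.0750 × 1.039147 = kr 171.54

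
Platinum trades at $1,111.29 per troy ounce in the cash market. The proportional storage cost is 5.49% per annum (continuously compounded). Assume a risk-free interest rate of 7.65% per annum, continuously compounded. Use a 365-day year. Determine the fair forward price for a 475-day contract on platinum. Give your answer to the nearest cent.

$1,318.54 per troy ounce

Net carry = r + u − y = 0.0765 + 0.0549 − 0.0000 = 0.1314
F = S·e^((r+u−y)T) = 1111.29 · e^(0.1314 × 475/365) = 1111.29 · e^0.17100000
= 1111.29 × 1.18649075 = $1,318.54 per troy ounce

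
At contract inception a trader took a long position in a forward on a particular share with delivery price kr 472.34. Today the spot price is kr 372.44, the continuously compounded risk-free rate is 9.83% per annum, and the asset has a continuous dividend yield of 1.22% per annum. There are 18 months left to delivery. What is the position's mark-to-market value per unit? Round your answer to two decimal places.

Current fair forward for the remaining 18 months: F = S·e^((r − q)·T), (r − q) = 0.0983 − 0.0122 = 0.0861
F = 372.44 · e^(0.0861 × 18/12) = 372.44 × 1.137861 = 423.7850
Value of long forward = (F − K)·e^(−rT) = (423.7850 − 472.34) · e^(−0.0983·18/12)
= -48.5550 × 0.862906 = -41.90

-kr 41.90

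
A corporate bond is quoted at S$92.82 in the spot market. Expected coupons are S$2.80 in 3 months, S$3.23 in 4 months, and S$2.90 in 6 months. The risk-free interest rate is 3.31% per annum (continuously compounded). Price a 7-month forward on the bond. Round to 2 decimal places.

PV(coupons) I = 2.80·e^(−0.0331·3/12) + 3.23·e^(−0.0331·4/12) + 2.90·e^(−0.0331·6/12)
I = 2.7769 + 3.1946 + 2.8524 = 8.8239
F = (S − I)·e^(rT) = (92.82 − 8.8239) · e^(0.0331·7/12)
= 83.9961 · e^0.019308 = 83.9961 × 1.019496 = S$85.63

S$85.63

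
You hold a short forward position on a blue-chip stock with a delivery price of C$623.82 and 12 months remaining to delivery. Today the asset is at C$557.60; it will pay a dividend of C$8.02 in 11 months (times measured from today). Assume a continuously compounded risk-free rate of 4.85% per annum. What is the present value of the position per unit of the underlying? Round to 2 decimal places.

PV(remaining dividends) I = 8.02·e^(−0.0485·11/12) = 7.6713
Current forward F = (S − I)·e^(rT) = (557.60 − 7.6713)·e^(0.0485·12/12) = 549.9287 × 1.049695 = 577.2574
Value (long) = (F − K)·e^(−rT) = (577.2574 − 623.82) × 0.952657 = -44.3582
Short position value = −(long value) = C$44.36

C$44.36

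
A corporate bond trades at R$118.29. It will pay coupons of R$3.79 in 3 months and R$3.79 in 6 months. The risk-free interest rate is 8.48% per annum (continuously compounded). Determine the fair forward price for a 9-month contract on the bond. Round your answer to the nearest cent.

R$118.23

PV(coupons) I = 3.79·e^(−0.0848·3/12) + 3.79·e^(−0.0848·6/12)
I = 3.7105 + 3.6327 = 7.3432
F = (S − I)·e^(rT) = (118.29 − 7.3432) · e^(0.0848·9/12)
= 110.9468 · e^0.063600 = 110.9468 × 1.065666 = R$118.23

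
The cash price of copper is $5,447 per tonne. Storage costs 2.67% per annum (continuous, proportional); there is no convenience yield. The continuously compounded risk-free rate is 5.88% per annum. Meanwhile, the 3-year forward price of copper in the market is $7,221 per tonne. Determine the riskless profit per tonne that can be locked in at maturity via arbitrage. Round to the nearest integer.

Fair forward: F* = S·e^(carry·T), with carry = (r + u) = 0.0588 + 0.0267 = 0.0855
F* = 5447 · e^(0.0855 × 3) = 5447 · e^0.256500 = 5447 × 1.292399 = $7039.6974
Market $7221 > fair $7039.6974: forward overpriced → cash-and-carry (buy spot, short the forward).
At maturity, profit = |F_mkt − F*| = |7221 − 7039.6974| = $181 per tonne

$181 per tonne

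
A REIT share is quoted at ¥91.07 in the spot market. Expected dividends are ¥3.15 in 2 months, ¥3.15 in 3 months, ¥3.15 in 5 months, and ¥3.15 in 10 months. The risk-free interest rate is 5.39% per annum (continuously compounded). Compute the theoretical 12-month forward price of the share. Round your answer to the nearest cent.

PV(dividends) I = 3.15·e^(−0.0539·2/12) + 3.15·e^(−0.0539·3/12) + 3.15·e^(−0.0539·5/12) + 3.15·e^(−0.0539·10/12)
I = 3.1218 + 3.1078 + 3.0800 + 3.0116 = 12.3212
F = (S − I)·e^(rT) = (91.07 − 12.3212) · e^(0.0539·12/12)
= 78.7488 · e^0.053900 = 78.7488 × 1.055379 = ¥83.11

¥83.11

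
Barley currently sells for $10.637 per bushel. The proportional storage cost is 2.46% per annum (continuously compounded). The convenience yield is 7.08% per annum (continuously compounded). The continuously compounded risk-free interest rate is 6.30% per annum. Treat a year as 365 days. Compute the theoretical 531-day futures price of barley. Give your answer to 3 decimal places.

$10.900 per bushel

Net carry = r + u − y = 0.0630 + 0.0246 − 0.0708 = 0.0168
F = S·e^((r+u−y)T) = 10.637 · e^(0.0168 × 531/365) = 10.637 · e^0.024441
= 10.637 × 1.024742 = $10.900 per bushel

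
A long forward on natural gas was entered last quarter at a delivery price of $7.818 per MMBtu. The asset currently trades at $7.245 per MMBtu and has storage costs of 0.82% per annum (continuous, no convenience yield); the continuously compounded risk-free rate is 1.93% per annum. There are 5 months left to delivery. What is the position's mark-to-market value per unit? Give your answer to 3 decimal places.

Current fair forward for the remaining 5 months: F = S·e^((r + u)·T), (r + u) = 0.0193 + 0.0082 = 0.0275
F = 7.245 · e^(0.0275 × 5/12) = 7.245 × 1.011524 = 7.3285
Value of long forward = (F − K)·e^(−rT) = (7.3285 − 7.818) · e^(−0.0193·5/12)
= -0.4895 × 0.991991 = -0.486

-$0.486 per MMBtu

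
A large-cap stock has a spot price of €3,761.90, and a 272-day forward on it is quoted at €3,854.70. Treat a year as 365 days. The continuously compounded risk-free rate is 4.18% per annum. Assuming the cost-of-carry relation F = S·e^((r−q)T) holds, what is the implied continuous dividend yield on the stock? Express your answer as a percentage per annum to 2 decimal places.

From F = S·e^((r−q)T): (r − q) = ln(F/S)/T
ln(3854.70/3761.90) = ln(1.024668) = 0.024369
(r − q) = 0.024369 / (272/365) = 0.032701
q = r − ln(F/S)/T = 0.0418 − 0.032701 = 0.009099
q = 0.91%

0.91%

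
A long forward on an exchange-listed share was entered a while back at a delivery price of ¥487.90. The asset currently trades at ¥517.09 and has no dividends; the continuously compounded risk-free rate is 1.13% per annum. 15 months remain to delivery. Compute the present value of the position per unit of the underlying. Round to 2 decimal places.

¥36.03

Current fair forward for the remaining 15 months: F = S·e^(r·T), r = 0.0113
F = 517.09 · e^(0.0113 × 15/12) = 517.09 × 1.014225 = 524.4456
Value of long forward = (F − K)·e^(−rT) = (524.4456 − 487.90) · e^(−0.0113·15/12)
= 36.5456 × 0.985974 = 36.03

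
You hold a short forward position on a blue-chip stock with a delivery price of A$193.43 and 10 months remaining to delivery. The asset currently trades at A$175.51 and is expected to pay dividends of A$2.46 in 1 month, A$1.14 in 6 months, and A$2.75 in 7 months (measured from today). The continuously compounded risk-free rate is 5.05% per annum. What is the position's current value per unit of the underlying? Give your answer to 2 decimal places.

PV(remaining dividends) I = 2.46·e^(−0.0505·1/12) + 1.14·e^(−0.0505·6/12) + 2.75·e^(−0.0505·7/12) = 6.2314
Current forward F = (S − I)·e^(rT) = (175.51 − 6.2314)·e^(0.0505·10/12) = 169.2786 × 1.042981 = 176.5544
Value (long) = (F − K)·e^(−rT) = (176.5544 − 193.43) × 0.958790 = -16.1802
Short position value = −(long value) = A$16.18

A$16.18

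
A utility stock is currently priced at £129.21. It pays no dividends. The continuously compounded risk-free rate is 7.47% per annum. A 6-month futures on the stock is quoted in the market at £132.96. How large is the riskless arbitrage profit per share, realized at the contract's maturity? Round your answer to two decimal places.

£1.17 per share

Fair futures: F* = S·e^(carry·T), with carry = r = 0.0747
F* = 129.21 · e^(0.0747 × 6/12) = 129.21 · e^0.037350 = 129.21 × 1.038056 = £134.1272
Market £132.96 < fair £134.1272: forward underpriced → reverse cash-and-carry (short spot, go long the forward).
At maturity, profit = |F_mkt − F*| = |132.96 − 134.1272| = £1.17 per share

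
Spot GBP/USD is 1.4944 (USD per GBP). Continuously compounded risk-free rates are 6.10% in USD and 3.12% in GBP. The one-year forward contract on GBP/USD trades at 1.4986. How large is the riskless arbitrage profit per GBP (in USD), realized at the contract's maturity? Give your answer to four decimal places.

Fair forward: F* = S·e^(carry·T), with carry = (r_USD − r_GBP) = 0.0610 − 0.0312 = 0.0298
F* = 1.4944 · e^(0.0298 × 12/12) = 1.4944 · e^0.029800 = 1.4944 × 1.030248 = 1.5396
Market 1.4986 < fair 1.5396: forward underpriced → reverse cash-and-carry (short spot, go long the forward).
At maturity, profit = |F_mkt − F*| = |1.4986 − 1.5396| = 0.0410 per GBP (in USD)

0.0410 per GBP (in USD)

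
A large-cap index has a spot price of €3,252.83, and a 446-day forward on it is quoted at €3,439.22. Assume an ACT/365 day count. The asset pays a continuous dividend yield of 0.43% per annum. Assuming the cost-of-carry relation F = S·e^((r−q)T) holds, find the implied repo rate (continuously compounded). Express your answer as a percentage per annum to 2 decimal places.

From F = S·e^((r−q)T): (r − q) = ln(F/S)/T
ln(3439.22/3252.83) = ln(1.057301) = 0.055719
(r − q) = 0.055719 / (446/365) = 0.045600
r = ln(F/S)/T + q = 0.045600 + 0.0043 = 0.049900
r = 4.99%

4.99%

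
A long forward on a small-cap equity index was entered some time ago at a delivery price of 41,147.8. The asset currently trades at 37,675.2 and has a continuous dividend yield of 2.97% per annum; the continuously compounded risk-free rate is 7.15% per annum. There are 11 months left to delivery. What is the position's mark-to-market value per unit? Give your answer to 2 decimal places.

-1874.06

Current fair forward for the remaining 11 months: F = S·e^((r − q)·T), (r − q) = 0.0715 − 0.0297 = 0.0418
F = 37675.2 · e^(0.0418 × 11/12) = 37675.2 × 1.03906022 = 39146.8016
Value of long forward = (F − K)·e^(−rT) = (39146.8016 − 41147.8) · e^(−0.0715·11/12)
= -2000.9984 × 0.93656002 = -1874.06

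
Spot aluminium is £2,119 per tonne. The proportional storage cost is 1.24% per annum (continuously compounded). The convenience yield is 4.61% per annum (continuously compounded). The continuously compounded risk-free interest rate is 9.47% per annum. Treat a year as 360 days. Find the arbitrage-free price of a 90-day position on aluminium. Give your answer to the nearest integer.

£2,152 per tonne

Net carry = r + u − y = 0.0947 + 0.0124 − 0.0461 = 0.0610
F = S·e^((r+u−y)T) = 2119 · e^(0.0610 × 90/360) = 2119 · e^0.015250
= 2119 × 1.015367 = £2,152 per tonne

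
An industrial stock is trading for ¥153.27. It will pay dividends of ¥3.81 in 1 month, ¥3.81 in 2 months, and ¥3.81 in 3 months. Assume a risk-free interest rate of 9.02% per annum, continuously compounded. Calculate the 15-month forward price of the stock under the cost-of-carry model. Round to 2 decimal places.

¥158.96

PV(dividends) I = 3.81·e^(−0.0902·1/12) + 3.81·e^(−0.0902·2/12) + 3.81·e^(−0.0902·3/12)
I = 3.7815 + 3.7532 + 3.7250 = 11.2597
F = (S − I)·e^(rT) = (153.27 − 11.2597) · e^(0.0902·15/12)
= 142.0103 · e^0.112750 = 142.0103 × 1.119352 = ¥158.96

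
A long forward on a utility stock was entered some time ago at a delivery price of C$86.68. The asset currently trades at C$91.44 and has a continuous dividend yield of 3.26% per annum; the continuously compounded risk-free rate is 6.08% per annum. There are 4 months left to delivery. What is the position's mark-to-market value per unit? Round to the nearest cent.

Current fair forward for the remaining 4 months: F = S·e^((r − q)·T), (r − q) = 0.0608 − 0.0326 = 0.0282
F = 91.44 · e^(0.0282 × 4/12) = 91.44 × 1.009444 = 92.3036
Value of long forward = (F − K)·e^(−rT) = (92.3036 − 86.68) · e^(−0.0608·4/12)
= 5.6236 × 0.979937 = 5.51

C$5.51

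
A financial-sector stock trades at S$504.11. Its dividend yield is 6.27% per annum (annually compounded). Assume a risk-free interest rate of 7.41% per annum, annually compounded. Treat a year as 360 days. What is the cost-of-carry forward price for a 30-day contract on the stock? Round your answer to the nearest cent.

F = S · (1+r)^T / (1+q)^T
= 504.11 × 1.005975 / 1.005081 = 504.11 × 1.000889
F = S$504.56

S$504.56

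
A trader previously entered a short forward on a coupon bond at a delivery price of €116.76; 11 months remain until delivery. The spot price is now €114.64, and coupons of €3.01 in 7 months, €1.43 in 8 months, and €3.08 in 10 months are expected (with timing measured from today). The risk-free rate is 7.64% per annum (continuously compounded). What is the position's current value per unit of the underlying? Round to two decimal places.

€1.35

PV(remaining coupons) I = 3.01·e^(−0.0764·7/12) + 1.43·e^(−0.0764·8/12) + 3.08·e^(−0.0764·10/12) = 7.1278
Current forward F = (S − I)·e^(rT) = (114.64 − 7.1278)·e^(0.0764·11/12) = 107.5122 × 1.072544 = 115.3116
Value (long) = (F − K)·e^(−rT) = (115.3116 − 116.76) × 0.932363 = -1.3504
Short position value = −(long value) = €1.35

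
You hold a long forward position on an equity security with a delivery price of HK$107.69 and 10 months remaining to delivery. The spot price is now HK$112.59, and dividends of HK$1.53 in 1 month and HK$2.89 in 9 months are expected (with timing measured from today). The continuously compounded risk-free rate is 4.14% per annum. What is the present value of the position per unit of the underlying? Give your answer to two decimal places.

PV(remaining dividends) I = 1.53·e^(−0.0414·1/12) + 2.89·e^(−0.0414·9/12) = 4.3264
Current forward F = (S − I)·e^(rT) = (112.59 − 4.3264)·e^(0.0414·10/12) = 108.2636 × 1.035102 = 112.0639
Value (long) = (F − K)·e^(−rT) = (112.0639 − 107.69) × 0.966088 = 4.2256
Value = HK$4.23

HK$4.23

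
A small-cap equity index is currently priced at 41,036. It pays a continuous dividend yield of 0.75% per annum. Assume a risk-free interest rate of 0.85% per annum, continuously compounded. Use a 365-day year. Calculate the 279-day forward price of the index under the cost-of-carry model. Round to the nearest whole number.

F = S·e^((r − q)T) = 41036 · e^((0.0085 − 0.0075) × 279/365)
= 41036 · e^0.000764 = 41036 × 1.000764
F = 41,067

41,067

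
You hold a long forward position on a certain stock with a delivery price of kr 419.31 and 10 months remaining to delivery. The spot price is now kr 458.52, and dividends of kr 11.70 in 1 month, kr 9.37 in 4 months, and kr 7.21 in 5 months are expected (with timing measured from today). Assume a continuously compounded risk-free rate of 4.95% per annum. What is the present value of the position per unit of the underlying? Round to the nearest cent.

PV(remaining dividends) I = 11.70·e^(−0.0495·1/12) + 9.37·e^(−0.0495·4/12) + 7.21·e^(−0.0495·5/12) = 27.9313
Current forward F = (S − I)·e^(rT) = (458.52 − 27.9313)·e^(0.0495·10/12) = 430.5887 × 1.042113 = 448.7221
Value (long) = (F − K)·e^(−rT) = (448.7221 − 419.31) × 0.959589 = 28.2235
Value = kr 28.22

kr 28.22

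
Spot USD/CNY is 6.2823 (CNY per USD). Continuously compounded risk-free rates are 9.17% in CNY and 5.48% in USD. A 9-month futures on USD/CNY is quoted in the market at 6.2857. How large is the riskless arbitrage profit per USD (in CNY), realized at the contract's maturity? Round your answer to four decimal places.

Fair futures: F* = S·e^(carry·T), with carry = (r_CNY − r_USD) = 0.0917 − 0.0548 = 0.0369
F* = 6.2823 · e^(0.0369 × 9/12) = 6.2823 · e^0.027675 = 6.2823 × 1.028062 = 6.4586
Market 6.2857 < fair 6.4586: forward underpriced → reverse cash-and-carry (short spot, go long the forward).
At maturity, profit = |F_mkt − F*| = |6.2857 − 6.4586| = 0.1729 per USD (in CNY)

0.1729 per USD (in CNY)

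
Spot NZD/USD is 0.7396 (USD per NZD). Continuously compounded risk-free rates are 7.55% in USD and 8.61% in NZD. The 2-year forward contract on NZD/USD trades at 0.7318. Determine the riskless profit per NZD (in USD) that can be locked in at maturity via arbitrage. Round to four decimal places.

Fair forward: F* = S·e^(carry·T), with carry = (r_USD − r_NZD) = 0.0755 − 0.0861 = -0.0106
F* = 0.7396 · e^(-0.0106 × 2) = 0.7396 · e^-0.021200 = 0.7396 × 0.979023 = 0.7241
Market 0.7318 > fair 0.7241: forward overpriced → cash-and-carry (buy spot, short the forward).
At maturity, profit = |F_mkt − F*| = |0.7318 − 0.7241| = 0.0077 per NZD (in USD)

0.0077 per NZD (in USD)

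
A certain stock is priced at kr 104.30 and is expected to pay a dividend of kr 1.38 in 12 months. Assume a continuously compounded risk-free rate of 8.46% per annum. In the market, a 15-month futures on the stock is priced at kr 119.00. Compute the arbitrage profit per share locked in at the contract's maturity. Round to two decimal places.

PV(dividends) I = 1.38·e^(−0.0846·12/12) = 1.2681
Fair futures F* = (S − I)·e^(rT) = (104.30 − 1.2681)·e^0.105750 = 103.0319 × 1.111544 = 114.5245
Market kr 119.00 > fair 114.5245: forward overpriced → cash-and-carry (borrow at r, buy the stock and collect the dividends, short the forward).
Profit at T = |F_mkt − F*| = |119.00 − 114.5245| = kr 4.48 per share

kr 4.48 per share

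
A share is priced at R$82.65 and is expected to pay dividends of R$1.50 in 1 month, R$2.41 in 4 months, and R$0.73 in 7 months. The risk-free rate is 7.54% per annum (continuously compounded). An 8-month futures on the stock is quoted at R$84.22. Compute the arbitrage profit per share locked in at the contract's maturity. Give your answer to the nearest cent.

PV(dividends) I = 1.50·e^(−0.0754·1/12) + 2.41·e^(−0.0754·4/12) + 0.73·e^(−0.0754·7/12) = 4.5394
Fair futures F* = (S − I)·e^(rT) = (82.65 − 4.5394)·e^0.050267 = 78.1106 × 1.051552 = 82.1374
Market R$84.22 > fair 82.1374: forward overpriced → cash-and-carry (borrow at r, buy the stock and collect the dividends, short the forward).
Profit at T = |F_mkt − F*| = |84.22 − 82.1374| = R$2.08 per share

R$2.08 per share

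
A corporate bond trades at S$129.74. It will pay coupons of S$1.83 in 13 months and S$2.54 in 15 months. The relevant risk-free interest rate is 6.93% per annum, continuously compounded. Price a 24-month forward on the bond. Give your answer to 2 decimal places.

PV(coupons) I = 1.83·e^(−0.0693·13/12) + 2.54·e^(−0.0693·15/12)
I = 1.6976 + 2.3292 = 4.0268
F = (S − I)·e^(rT) = (129.74 − 4.0268) · e^(0.0693·24/12)
= 125.7132 · e^0.138600 = 125.7132 × 1.148665 = S$144.40

S$144.40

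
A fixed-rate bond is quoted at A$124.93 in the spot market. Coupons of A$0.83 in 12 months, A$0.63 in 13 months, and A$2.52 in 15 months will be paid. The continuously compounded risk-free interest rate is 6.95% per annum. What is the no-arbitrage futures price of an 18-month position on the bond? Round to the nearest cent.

PV(coupons) I = 0.83·e^(−0.0695·12/12) + 0.63·e^(−0.0695·13/12) + 2.52·e^(−0.0695·15/12)
I = 0.7743 + 0.5843 + 2.3103 = 3.6689
F = (S − I)·e^(rT) = (124.93 − 3.6689) · e^(0.0695·18/12)
= 121.2611 · e^0.104250 = 121.2611 × 1.109878 = A$134.59

A$134.59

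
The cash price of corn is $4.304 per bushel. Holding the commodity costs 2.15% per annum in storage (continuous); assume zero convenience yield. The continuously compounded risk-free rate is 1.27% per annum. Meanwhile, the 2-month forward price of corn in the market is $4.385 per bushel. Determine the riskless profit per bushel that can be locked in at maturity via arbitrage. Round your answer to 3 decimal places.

Fair forward: F* = S·e^(carry·T), with carry = (r + u) = 0.0127 + 0.0215 = 0.0342
F* = 4.304 · e^(0.0342 × 2/12) = 4.304 · e^0.005700 = 4.304 × 1.005716 = $4.3286
Market $4.385 > fair $4.3286: forward overpriced → cash-and-carry (buy spot, short the forward).
At maturity, profit = |F_mkt − F*| = |4.385 − 4.3286| = $0.056 per bushel

$0.056 per bushel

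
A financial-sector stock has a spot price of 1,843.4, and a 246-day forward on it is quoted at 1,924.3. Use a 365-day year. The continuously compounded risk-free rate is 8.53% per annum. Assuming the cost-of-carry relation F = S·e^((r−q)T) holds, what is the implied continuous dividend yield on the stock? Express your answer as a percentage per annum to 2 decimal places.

2.16%

From F = S·e^((r−q)T): (r − q) = ln(F/S)/T
ln(1924.3/1843.4) = ln(1.043886) = 0.042950
(r − q) = 0.042950 / (246/365) = 0.063727
q = r − ln(F/S)/T = 0.0853 − 0.063727 = 0.021573
q = 2.16%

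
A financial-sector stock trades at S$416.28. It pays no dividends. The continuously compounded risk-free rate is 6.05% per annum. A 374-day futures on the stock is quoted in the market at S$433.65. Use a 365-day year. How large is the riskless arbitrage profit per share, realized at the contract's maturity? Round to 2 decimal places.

S$9.25 per share

Fair futures: F* = S·e^(carry·T), with carry = r = 0.0605
F* = 416.28 · e^(0.0605 × 374/365) = 416.28 · e^0.061992 = 416.28 × 1.063954 = S$442.9028
Market S$433.65 < fair S$442.9028: forward underpriced → reverse cash-and-carry (short spot, go long the forward).
At maturity, profit = |F_mkt − F*| = |433.65 − 442.9028| = S$9.25 per share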